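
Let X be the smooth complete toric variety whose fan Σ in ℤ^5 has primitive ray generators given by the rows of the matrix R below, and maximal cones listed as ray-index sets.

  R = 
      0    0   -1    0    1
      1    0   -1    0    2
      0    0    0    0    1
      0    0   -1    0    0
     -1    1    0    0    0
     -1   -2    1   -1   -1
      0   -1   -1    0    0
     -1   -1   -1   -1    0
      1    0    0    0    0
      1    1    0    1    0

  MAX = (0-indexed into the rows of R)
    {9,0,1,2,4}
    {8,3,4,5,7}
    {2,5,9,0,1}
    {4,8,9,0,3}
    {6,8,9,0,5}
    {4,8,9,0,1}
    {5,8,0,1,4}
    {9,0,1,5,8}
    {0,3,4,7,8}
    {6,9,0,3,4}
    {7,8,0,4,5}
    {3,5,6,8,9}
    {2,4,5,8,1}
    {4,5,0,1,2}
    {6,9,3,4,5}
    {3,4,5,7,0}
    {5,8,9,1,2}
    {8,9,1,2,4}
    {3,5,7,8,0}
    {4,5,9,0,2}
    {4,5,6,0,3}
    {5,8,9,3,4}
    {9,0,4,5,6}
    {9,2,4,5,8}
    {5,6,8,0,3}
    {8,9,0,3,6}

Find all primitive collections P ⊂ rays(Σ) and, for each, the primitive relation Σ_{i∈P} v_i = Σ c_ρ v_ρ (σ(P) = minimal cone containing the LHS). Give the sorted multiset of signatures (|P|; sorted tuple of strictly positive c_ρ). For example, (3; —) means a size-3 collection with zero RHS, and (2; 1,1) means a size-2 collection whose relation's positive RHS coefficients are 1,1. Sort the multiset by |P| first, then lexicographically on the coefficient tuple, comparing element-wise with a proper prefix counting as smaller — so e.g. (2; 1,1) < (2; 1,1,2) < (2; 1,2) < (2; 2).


|primitive collections| = 14. Relations:

  P={2,3}:  v_{2} + v_{3} = v_{0} ; sig = (2; 1)
  P={7,9}:  v_{7} + v_{9} = v_{3} ; sig = (2; 1)
  P={2,7}:  v_{2} + v_{7} = 2·v_{0} + v_{4} + v_{5} + v_{8} ; sig = (2; 1,1,1,2)
  P={1,6}:  v_{1} + v_{6} = 3·v_{0} + v_{5} + v_{8} + v_{9} ; sig = (2; 1,1,1,3)
  P={2,6}:  v_{2} + v_{6} = 2·v_{0} + v_{5} + v_{9} ; sig = (2; 1,1,2)
  P={6,7}:  v_{6} + v_{7} = v_{0} + 2·v_{3} + v_{5} ; sig = (2; 1,1,2)
  P={1,7}:  v_{1} + v_{7} = 3·v_{0} + v_{4} + v_{5} + 2·v_{8} ; sig = (2; 1,1,2,3)
  P={1,3}:  v_{1} + v_{3} = 2·v_{0} + v_{8} ; sig = (2; 1,2)
  P={0,2,8}:  v_{0} + v_{2} + v_{8} = v_{1} ; sig = (3; 1)
  P={4,6,8}:  v_{4} + v_{6} + v_{8} = v_{3} ; sig = (3; 1)
  P={0,3,5,9}:  v_{0} + v_{3} + v_{5} + v_{9} = v_{6} ; sig = (4; 1)
  P={1,4,5,9}:  v_{1} + v_{4} + v_{5} + v_{9} = v_{2} ; sig = (4; 1)
  P={0,4,5,8,9}:  v_{0} + v_{4} + v_{5} + v_{8} + v_{9} = 0 ; sig = (5; —)
  P={0,3,4,5,8}:  v_{0} + v_{3} + v_{4} + v_{5} + v_{8} = v_{7} ; sig = (5; 1)

Signatures (|P|; sorted positive RHS coefficients), sorted:
[(2; 1), (2; 1), (2; 1,1,1,2), (2; 1,1,1,3), (2; 1,1,2), (2; 1,1,2), (2; 1,1,2,3), (2; 1,2), (3; 1), (3; 1), (4; 1), (4; 1), (5; —), (5; 1)]


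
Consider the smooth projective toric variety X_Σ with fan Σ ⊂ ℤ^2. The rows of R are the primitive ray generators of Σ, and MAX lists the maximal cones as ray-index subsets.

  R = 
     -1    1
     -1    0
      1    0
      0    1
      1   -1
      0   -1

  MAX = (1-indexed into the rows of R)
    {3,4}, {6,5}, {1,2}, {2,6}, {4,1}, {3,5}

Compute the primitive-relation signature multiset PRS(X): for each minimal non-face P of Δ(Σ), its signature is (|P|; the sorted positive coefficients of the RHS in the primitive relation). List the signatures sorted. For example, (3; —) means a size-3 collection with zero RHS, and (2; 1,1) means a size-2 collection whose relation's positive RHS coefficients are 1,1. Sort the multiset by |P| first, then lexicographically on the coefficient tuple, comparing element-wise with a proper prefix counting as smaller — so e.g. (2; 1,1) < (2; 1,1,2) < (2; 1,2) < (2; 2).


|primitive collections| = 9. Relations:

  P={1,5}:  v_{1} + v_{5} = 0 — sig = (2; —)
  P={2,3}:  v_{2} + v_{3} = 0 — sig = (2; —)
  P={4,6}:  v_{4} + v_{6} = 0 — sig = (2; —)
  P={1,3}:  v_{1} + v_{3} = v_{4} — sig = (2; 1)
  P={1,6}:  v_{1} + v_{6} = v_{2} — sig = (2; 1)
  P={2,4}:  v_{2} + v_{4} = v_{1} — sig = (2; 1)
  P={2,5}:  v_{2} + v_{5} = v_{6} — sig = (2; 1)
  P={3,6}:  v_{3} + v_{6} = v_{5} — sig = (2; 1)
  P={4,5}:  v_{4} + v_{5} = v_{3} — sig = (2; 1)

Hence PRS(X_Σ) =
    |P|=2: 9 collections, coeffs (), (), (), (1), (1), (1), (1), (1), (1)


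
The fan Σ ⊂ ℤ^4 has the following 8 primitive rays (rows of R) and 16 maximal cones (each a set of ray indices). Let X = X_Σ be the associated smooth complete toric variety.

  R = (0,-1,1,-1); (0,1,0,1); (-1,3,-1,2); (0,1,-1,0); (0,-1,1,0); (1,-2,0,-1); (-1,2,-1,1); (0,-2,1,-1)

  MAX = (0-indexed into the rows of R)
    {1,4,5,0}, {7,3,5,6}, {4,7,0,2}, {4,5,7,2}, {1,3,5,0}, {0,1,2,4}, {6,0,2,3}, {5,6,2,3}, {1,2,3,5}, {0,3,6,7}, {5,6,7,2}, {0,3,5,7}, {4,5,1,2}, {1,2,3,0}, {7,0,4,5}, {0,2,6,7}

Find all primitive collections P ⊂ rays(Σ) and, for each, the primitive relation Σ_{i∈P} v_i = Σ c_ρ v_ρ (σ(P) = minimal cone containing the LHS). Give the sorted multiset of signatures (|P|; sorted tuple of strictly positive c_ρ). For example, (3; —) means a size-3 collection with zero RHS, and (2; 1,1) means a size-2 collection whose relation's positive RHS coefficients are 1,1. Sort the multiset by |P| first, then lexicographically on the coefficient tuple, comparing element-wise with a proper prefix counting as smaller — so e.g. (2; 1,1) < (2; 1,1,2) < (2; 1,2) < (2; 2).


Δ(Σ) — 8 vertices, 7 min non-faces:

  {3,4}:  v_{3} + v_{4} = 0  ⇒ sig = (2; —)
  {1,6}:  v_{1} + v_{6} = v_{2}  ⇒ sig = (2; 1)
  {1,7}:  v_{1} + v_{7} = v_{4}  ⇒ sig = (2; 1)
  {4,6}:  v_{4} + v_{6} = v_{2} + v_{7}  ⇒ sig = (2; 1,1)
  {0,2,5}:  v_{0} + v_{2} + v_{5} = 0  ⇒ sig = (3; —)
  {2,3,7}:  v_{2} + v_{3} + v_{7} = v_{6}  ⇒ sig = (3; 1)
  {0,5,6}:  v_{0} + v_{5} + v_{6} = v_{3} + v_{7}  ⇒ sig = (3; 1,1)

Signatures (|P|; sorted positive RHS coefficients), sorted:
    (2; —)
    (2; 1)
    (2; 1)
    (2; 1,1)
    (3; —)
    (3; 1)
    (3; 1,1)


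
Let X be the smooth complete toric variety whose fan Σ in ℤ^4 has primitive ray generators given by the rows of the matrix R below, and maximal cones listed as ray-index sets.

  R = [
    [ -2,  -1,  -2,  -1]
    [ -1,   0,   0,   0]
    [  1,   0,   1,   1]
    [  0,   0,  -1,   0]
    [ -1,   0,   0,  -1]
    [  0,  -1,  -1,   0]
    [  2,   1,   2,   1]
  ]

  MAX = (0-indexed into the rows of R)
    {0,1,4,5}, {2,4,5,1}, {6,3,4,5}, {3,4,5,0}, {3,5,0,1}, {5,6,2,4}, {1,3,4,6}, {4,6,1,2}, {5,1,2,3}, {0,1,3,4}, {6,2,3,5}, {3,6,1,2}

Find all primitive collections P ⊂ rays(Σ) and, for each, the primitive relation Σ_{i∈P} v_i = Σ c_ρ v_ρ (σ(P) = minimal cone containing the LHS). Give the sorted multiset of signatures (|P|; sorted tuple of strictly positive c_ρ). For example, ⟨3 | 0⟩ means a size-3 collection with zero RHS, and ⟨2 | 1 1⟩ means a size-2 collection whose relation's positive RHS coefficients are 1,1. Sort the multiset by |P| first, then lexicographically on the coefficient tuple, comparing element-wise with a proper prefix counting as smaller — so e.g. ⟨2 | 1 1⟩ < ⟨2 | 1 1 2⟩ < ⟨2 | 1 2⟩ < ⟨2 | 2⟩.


5 minimal non-faces of Δ(Σ) (on 7 rays):

  P = {0,6}:  v_{0} + v_{6} = 0  →  sig = ⟨2 | 0⟩
  P = {0,2}:  v_{0} + v_{2} = v_{1} + v_{5}  →  sig = ⟨2 | 1 1⟩
  P = {2,3,4}:  v_{2} + v_{3} + v_{4} = 0  →  sig = ⟨3 | 0⟩
  P = {1,5,6}:  v_{1} + v_{5} + v_{6} = v_{2}  →  sig = ⟨3 | 1⟩
  P = {1,3,4,5}:  v_{1} + v_{3} + v_{4} + v_{5} = v_{0}  →  sig = ⟨4 | 1⟩

so the primitive-relation signature multiset is
    ⟨2 | 0⟩
    ⟨2 | 1 1⟩
    ⟨3 | 0⟩
    ⟨3 | 1⟩
    ⟨4 | 1⟩


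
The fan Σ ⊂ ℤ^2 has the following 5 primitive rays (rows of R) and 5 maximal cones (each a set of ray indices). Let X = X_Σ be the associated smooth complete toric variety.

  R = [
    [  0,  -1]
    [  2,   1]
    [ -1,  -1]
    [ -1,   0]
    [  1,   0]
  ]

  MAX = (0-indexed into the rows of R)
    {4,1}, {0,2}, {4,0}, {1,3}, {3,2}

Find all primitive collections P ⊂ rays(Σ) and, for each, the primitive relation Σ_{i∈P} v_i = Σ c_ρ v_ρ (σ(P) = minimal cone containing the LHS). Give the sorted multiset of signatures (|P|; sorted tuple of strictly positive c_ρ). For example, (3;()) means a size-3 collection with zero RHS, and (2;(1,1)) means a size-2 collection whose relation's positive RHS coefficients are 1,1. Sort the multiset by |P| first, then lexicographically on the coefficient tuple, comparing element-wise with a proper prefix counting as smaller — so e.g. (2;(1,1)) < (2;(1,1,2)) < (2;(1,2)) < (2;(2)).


Minimal non-faces — 5 found among 5 rays, 5 max cones:

  {3,4}:  v_{3} + v_{4} = 0 — sig = (2;())
  {0,3}:  v_{0} + v_{3} = v_{2} — sig = (2;(1))
  {1,2}:  v_{1} + v_{2} = v_{4} — sig = (2;(1))
  {2,4}:  v_{2} + v_{4} = v_{0} — sig = (2;(1))
  {0,1}:  v_{0} + v_{1} = 2·v_{4} — sig = (2;(2))

so the primitive-relation signature multiset is
    (2;())
    (2;(1))
    (2;(1))
    (2;(1))
    (2;(2))


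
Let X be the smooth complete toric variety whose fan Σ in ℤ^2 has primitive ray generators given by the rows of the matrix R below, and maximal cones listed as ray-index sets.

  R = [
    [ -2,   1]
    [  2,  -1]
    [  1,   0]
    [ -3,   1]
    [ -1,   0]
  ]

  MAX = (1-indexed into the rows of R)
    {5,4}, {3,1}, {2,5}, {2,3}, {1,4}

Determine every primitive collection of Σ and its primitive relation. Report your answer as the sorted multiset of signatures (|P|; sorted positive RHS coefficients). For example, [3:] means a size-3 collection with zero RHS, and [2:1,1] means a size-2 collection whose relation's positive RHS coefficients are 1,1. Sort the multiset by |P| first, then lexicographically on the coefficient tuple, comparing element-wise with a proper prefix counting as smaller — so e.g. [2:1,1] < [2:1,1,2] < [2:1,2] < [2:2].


Δ(Σ) — 5 vertices, 5 min non-faces:

  • {1,2}:  v_{1} + v_{2} = 0  ⇒ sig = [2:]
  • {3,5}:  v_{3} + v_{5} = 0  ⇒ sig = [2:]
  • {1,5}:  v_{1} + v_{5} = v_{4}  ⇒ sig = [2:1]
  • {2,4}:  v_{2} + v_{4} = v_{5}  ⇒ sig = [2:1]
  • {3,4}:  v_{3} + v_{4} = v_{1}  ⇒ sig = [2:1]

so the primitive-relation signature multiset is
[[2:], [2:], [2:1], [2:1], [2:1]]


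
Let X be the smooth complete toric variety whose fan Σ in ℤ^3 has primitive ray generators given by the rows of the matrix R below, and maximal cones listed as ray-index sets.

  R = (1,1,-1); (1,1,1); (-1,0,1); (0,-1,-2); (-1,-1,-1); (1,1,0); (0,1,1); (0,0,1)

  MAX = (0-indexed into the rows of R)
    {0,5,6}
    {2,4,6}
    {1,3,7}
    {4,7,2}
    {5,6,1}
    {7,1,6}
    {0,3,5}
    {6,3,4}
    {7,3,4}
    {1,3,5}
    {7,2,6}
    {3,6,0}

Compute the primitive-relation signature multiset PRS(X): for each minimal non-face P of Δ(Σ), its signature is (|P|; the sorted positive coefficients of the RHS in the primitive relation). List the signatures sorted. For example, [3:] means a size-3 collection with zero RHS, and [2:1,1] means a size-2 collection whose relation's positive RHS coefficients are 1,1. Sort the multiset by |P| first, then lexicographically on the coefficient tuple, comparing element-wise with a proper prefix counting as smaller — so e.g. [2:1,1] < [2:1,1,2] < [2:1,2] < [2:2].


Minimal non-faces — 14 found among 8 rays, 12 max cones:

  P={1,4}:  v_{1} + v_{4} = 0  ⇒ sig = [2:]
  P={0,7}:  v_{0} + v_{7} = v_{5}  ⇒ sig = [2:1]
  P={2,3}:  v_{2} + v_{3} = v_{4}  ⇒ sig = [2:1]
  P={2,5}:  v_{2} + v_{5} = v_{6}  ⇒ sig = [2:1]
  P={5,7}:  v_{5} + v_{7} = v_{1}  ⇒ sig = [2:1]
  P={1,2}:  v_{1} + v_{2} = v_{6} + v_{7}  ⇒ sig = [2:1,1]
  P={4,5}:  v_{4} + v_{5} = v_{3} + v_{6}  ⇒ sig = [2:1,1]
  P={0,2}:  v_{0} + v_{2} = v_{3} + 2·v_{6}  ⇒ sig = [2:1,2]
  P={0,1}:  v_{0} + v_{1} = 2·v_{5}  ⇒ sig = [2:2]
  P={0,4}:  v_{0} + v_{4} = 2·v_{3} + 2·v_{6}  ⇒ sig = [2:2,2]
  P={3,6,7}:  v_{3} + v_{6} + v_{7} = 0  ⇒ sig = [3:]
  P={1,3,6}:  v_{1} + v_{3} + v_{6} = v_{5}  ⇒ sig = [3:1]
  P={3,5,6}:  v_{3} + v_{5} + v_{6} = v_{0}  ⇒ sig = [3:1]
  P={4,6,7}:  v_{4} + v_{6} + v_{7} = v_{2}  ⇒ sig = [3:1]

Signatures (|P|; sorted positive RHS coefficients), sorted:
    |P|=2: 10 collections, coeffs (), (1), (1), (1), (1), (1,1), (1,1), (1,2), (2), (2,2)
    |P|=3: 4 collections, coeffs (), (1), (1), (1)


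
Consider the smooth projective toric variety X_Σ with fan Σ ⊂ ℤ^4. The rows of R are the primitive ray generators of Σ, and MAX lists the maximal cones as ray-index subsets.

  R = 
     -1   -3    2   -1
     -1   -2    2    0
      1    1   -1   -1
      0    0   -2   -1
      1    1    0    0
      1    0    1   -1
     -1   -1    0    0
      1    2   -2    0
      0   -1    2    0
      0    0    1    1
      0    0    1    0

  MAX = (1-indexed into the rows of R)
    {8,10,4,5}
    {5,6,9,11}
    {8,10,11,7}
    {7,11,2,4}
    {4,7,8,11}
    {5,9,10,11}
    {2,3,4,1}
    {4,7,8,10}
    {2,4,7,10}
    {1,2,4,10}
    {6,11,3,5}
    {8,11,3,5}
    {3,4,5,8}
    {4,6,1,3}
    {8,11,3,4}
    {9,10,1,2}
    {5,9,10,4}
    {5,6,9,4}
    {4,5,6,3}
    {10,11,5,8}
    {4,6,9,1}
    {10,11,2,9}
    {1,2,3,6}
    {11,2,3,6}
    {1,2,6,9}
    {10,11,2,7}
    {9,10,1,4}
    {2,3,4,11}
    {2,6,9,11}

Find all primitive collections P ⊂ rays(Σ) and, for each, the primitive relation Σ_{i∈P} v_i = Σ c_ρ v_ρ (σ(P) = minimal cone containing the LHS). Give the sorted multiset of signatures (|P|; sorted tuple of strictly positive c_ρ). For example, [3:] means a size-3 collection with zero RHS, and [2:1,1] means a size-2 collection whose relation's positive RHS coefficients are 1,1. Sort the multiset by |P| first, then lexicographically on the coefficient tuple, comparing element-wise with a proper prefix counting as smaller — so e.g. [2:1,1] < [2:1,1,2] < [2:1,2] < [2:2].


|primitive collections| = 21. Relations:

  • {2,8}:  v_{2} + v_{8} = 0 ; sig = [2:]
  • {5,7}:  v_{5} + v_{7} = 0 ; sig = [2:]
  • {2,5}:  v_{2} + v_{5} = v_{9} ; sig = [2:1]
  • {3,9}:  v_{3} + v_{9} = v_{6} ; sig = [2:1]
  • {3,10}:  v_{3} + v_{10} = v_{5} ; sig = [2:1]
  • {7,9}:  v_{7} + v_{9} = v_{2} ; sig = [2:1]
  • {8,9}:  v_{8} + v_{9} = v_{5} ; sig = [2:1]
  • {1,8}:  v_{1} + v_{8} = v_{4} + v_{9} ; sig = [2:1,1]
  • {3,7}:  v_{3} + v_{7} = v_{4} + v_{11} ; sig = [2:1,1]
  • {6,7}:  v_{6} + v_{7} = v_{2} + v_{3} ; sig = [2:1,1]
  • {6,8}:  v_{6} + v_{8} = v_{3} + v_{5} ; sig = [2:1,1]
  • {6,10}:  v_{6} + v_{10} = v_{5} + v_{9} ; sig = [2:1,1]
  • {1,5}:  v_{1} + v_{5} = v_{4} + 2·v_{9} ; sig = [2:1,2]
  • {1,7}:  v_{1} + v_{7} = 2·v_{2} + v_{4} ; sig = [2:1,2]
  • {1,11}:  v_{1} + v_{11} = 2·v_{2} + v_{3} ; sig = [2:1,2]
  • {4,10,11}:  v_{4} + v_{10} + v_{11} = 0 ; sig = [3:]
  • {2,4,9}:  v_{2} + v_{4} + v_{9} = v_{1} ; sig = [3:1]
  • {4,5,11}:  v_{4} + v_{5} + v_{11} = v_{3} ; sig = [3:1]
  • {2,4,6}:  v_{2} + v_{4} + v_{6} = v_{1} + v_{3} ; sig = [3:1,1]
  • {4,9,11}:  v_{4} + v_{9} + v_{11} = v_{2} + v_{3} ; sig = [3:1,1]
  • {4,6,11}:  v_{4} + v_{6} + v_{11} = v_{2} + 2·v_{3} ; sig = [3:1,2]

Hence PRS(X_Σ) =
    |P|=2: 15 collections, coeffs (), (), (1), (1), (1), (1), (1), (1,1), (1,1), (1,1), (1,1), (1,1), (1,2), (1,2), (1,2)
    |P|=3: 6 collections, coeffs (), (1), (1), (1,1), (1,1), (1,2)


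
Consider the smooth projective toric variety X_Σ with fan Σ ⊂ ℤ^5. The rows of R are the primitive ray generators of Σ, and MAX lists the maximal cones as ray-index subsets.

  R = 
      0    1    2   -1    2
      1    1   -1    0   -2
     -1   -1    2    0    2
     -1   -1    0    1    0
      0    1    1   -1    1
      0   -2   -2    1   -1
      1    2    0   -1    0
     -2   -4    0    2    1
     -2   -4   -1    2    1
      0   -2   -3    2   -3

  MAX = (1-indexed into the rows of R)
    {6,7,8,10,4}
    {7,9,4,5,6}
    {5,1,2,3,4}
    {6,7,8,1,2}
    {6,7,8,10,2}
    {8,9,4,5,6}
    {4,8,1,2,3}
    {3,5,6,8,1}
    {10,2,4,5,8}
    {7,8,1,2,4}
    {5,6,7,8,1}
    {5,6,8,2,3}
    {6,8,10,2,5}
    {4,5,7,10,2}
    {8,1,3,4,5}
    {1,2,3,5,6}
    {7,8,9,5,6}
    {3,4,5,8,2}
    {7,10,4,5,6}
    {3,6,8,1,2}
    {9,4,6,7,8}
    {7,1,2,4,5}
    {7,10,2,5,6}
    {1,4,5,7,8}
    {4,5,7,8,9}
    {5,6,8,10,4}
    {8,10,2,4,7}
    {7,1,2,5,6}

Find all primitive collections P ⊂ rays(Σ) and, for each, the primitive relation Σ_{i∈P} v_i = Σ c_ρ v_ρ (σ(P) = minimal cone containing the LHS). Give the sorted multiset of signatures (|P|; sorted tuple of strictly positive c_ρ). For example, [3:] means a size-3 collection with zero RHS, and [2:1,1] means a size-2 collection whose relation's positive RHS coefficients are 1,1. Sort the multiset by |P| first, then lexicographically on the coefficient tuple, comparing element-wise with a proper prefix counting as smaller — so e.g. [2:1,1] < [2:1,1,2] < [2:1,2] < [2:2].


Minimal non-faces — 14 found among 10 rays, 28 max cones:

  {3,7}:  v_{3} + v_{7} = v_{1}  ⟹  sig = [2:1]
  {2,9}:  v_{2} + v_{9} = v_{4} + v_{6}  ⟹  sig = [2:1,1]
  {3,10}:  v_{3} + v_{10} = v_{2} + v_{8}  ⟹  sig = [2:1,1]
  {1,10}:  v_{1} + v_{10} = v_{2} + v_{7} + v_{8}  ⟹  sig = [2:1,1,1]
  {3,9}:  v_{3} + v_{9} = v_{5} + v_{7} + 2·v_{8}  ⟹  sig = [2:1,1,2]
  {1,9}:  v_{1} + v_{9} = v_{5} + 2·v_{7} + 2·v_{8}  ⟹  sig = [2:1,2,2]
  {9,10}:  v_{9} + v_{10} = 2·v_{4} + 2·v_{6}  ⟹  sig = [2:2,2]
  {2,4,6}:  v_{2} + v_{4} + v_{6} = v_{10}  ⟹  sig = [3:1]
  {3,4,6}:  v_{3} + v_{4} + v_{6} = v_{8}  ⟹  sig = [3:1]
  {1,4,6}:  v_{1} + v_{4} + v_{6} = v_{7} + v_{8}  ⟹  sig = [3:1,1]
  {2,5,7,8}:  v_{2} + v_{5} + v_{7} + v_{8} = 0  ⟹  sig = [4:]
  {1,2,5,8}:  v_{1} + v_{2} + v_{5} + v_{8} = v_{3}  ⟹  sig = [4:1]
  {5,7,8,10}:  v_{5} + v_{7} + v_{8} + v_{10} = v_{4} + v_{6}  ⟹  sig = [4:1,1]
  {4,5,6,7,8}:  v_{4} + v_{5} + v_{6} + v_{7} + v_{8} = v_{9}  ⟹  sig = [5:1]

Signatures (|P|; sorted positive RHS coefficients), sorted:
    [2:1]
    [2:1,1]
    [2:1,1]
    [2:1,1,1]
    [2:1,1,2]
    [2:1,2,2]
    [2:2,2]
    [3:1]
    [3:1]
    [3:1,1]
    [4:]
    [4:1]
    [4:1,1]
    [5:1]


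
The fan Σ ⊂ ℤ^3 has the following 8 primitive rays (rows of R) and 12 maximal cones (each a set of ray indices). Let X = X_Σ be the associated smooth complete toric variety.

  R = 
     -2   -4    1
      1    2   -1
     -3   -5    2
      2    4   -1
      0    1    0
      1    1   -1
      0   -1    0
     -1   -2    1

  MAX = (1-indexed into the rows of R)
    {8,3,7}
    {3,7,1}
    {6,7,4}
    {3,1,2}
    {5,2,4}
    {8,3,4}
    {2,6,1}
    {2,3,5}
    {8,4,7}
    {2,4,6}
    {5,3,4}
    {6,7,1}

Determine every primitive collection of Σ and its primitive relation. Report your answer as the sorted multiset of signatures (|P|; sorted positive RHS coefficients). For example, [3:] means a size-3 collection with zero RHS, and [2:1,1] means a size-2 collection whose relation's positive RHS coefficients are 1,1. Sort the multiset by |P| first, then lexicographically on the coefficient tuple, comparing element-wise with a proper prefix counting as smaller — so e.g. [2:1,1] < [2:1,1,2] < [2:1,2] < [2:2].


Σ has 12 primitive collections:

  P={1,4}:  v_{1} + v_{4} = 0 ; sig = [2:]
  P={2,8}:  v_{2} + v_{8} = 0 ; sig = [2:]
  P={5,7}:  v_{5} + v_{7} = 0 ; sig = [2:]
  P={2,7}:  v_{2} + v_{7} = v_{6} ; sig = [2:1]
  P={3,6}:  v_{3} + v_{6} = v_{1} ; sig = [2:1]
  P={5,6}:  v_{5} + v_{6} = v_{2} ; sig = [2:1]
  P={6,8}:  v_{6} + v_{8} = v_{7} ; sig = [2:1]
  P={1,5}:  v_{1} + v_{5} = v_{2} + v_{3} ; sig = [2:1,1]
  P={1,8}:  v_{1} + v_{8} = v_{3} + v_{7} ; sig = [2:1,1]
  P={5,8}:  v_{5} + v_{8} = v_{3} + v_{4} ; sig = [2:1,1]
  P={2,3,4}:  v_{2} + v_{3} + v_{4} = v_{5} ; sig = [3:1]
  P={3,4,7}:  v_{3} + v_{4} + v_{7} = v_{8} ; sig = [3:1]

so the primitive-relation signature multiset is
    |P|=2: 10 collections, coeffs (), (), (), (1), (1), (1), (1), (1,1), (1,1), (1,1)
    |P|=3: 2 collections, coeffs (1), (1)


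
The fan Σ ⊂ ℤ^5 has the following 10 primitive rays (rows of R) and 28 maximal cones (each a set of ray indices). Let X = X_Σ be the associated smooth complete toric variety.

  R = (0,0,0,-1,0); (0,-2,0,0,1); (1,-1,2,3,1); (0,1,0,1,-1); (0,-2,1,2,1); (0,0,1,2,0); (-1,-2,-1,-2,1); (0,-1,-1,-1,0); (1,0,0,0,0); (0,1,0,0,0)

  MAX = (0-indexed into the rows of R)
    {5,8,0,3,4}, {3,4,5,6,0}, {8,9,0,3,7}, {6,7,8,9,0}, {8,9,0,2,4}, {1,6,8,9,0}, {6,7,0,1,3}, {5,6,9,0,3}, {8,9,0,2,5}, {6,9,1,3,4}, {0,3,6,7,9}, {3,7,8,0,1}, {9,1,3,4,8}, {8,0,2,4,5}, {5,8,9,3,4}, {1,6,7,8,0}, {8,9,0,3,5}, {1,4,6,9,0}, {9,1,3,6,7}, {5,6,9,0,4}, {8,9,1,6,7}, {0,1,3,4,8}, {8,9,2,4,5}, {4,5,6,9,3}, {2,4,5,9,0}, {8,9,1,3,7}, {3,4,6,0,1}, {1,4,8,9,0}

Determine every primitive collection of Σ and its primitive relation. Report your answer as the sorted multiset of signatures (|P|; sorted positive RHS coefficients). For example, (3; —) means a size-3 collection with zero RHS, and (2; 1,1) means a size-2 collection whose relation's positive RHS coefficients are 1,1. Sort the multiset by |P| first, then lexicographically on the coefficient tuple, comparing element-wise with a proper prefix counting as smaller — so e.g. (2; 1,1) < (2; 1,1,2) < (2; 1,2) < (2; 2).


Primitive collections (14):

  • {1,5}:  v_{1} + v_{5} = v_{4}  ⇒ sig = (2; 1)
  • {2,7}:  v_{2} + v_{7} = v_{4} + v_{8}  ⇒ sig = (2; 1,1)
  • {5,7}:  v_{5} + v_{7} = v_{1} + v_{3}  ⇒ sig = (2; 1,1)
  • {2,6}:  v_{2} + v_{6} = v_{0} + v_{1} + v_{4} + v_{9}  ⇒ sig = (2; 1,1,1,1)
  • {1,2}:  v_{1} + v_{2} = v_{0} + 2·v_{4} + v_{8} + v_{9}  ⇒ sig = (2; 1,1,1,2)
  • {2,3}:  v_{2} + v_{3} = 2·v_{5} + v_{8}  ⇒ sig = (2; 1,2)
  • {4,7}:  v_{4} + v_{7} = 2·v_{1} + v_{3}  ⇒ sig = (2; 1,2)
  • {3,6,8}:  v_{3} + v_{6} + v_{8} = v_{7}  ⇒ sig = (3; 1)
  • {5,6,8}:  v_{5} + v_{6} + v_{8} = v_{1}  ⇒ sig = (3; 1)
  • {4,6,8}:  v_{4} + v_{6} + v_{8} = 2·v_{1}  ⇒ sig = (3; 2)
  • {0,1,3,9}:  v_{0} + v_{1} + v_{3} + v_{9} = 0  ⇒ sig = (4; —)
  • {0,3,4,9}:  v_{0} + v_{3} + v_{4} + v_{9} = v_{5}  ⇒ sig = (4; 1)
  • {0,1,7,9}:  v_{0} + v_{1} + v_{7} + v_{9} = v_{6} + v_{8}  ⇒ sig = (4; 1,1)
  • {0,4,5,8,9}:  v_{0} + v_{4} + v_{5} + v_{8} + v_{9} = v_{2}  ⇒ sig = (5; 1)

Sorted signature multiset PRS(X):
[(2; 1), (2; 1,1), (2; 1,1), (2; 1,1,1,1), (2; 1,1,1,2), (2; 1,2), (2; 1,2), (3; 1), (3; 1), (3; 2), (4; —), (4; 1), (4; 1,1), (5; 1)]


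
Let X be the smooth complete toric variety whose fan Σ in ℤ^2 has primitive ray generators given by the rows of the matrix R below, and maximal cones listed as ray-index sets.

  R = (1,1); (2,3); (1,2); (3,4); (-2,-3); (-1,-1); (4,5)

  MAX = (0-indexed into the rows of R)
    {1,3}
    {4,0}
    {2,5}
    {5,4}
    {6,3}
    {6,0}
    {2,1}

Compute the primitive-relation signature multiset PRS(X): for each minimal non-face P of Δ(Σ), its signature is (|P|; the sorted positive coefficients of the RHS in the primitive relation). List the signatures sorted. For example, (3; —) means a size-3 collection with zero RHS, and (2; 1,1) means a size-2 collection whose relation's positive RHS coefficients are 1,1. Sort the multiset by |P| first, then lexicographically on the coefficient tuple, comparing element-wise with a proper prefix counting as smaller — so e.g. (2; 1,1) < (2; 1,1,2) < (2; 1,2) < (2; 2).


Σ has 14 primitive collections:

  {0,5}:  v_{0} + v_{5} = 0 ; sig = (2; —)
  {1,4}:  v_{1} + v_{4} = 0 ; sig = (2; —)
  {0,1}:  v_{0} + v_{1} = v_{3} ; sig = (2; 1)
  {0,2}:  v_{0} + v_{2} = v_{1} ; sig = (2; 1)
  {0,3}:  v_{0} + v_{3} = v_{6} ; sig = (2; 1)
  {1,5}:  v_{1} + v_{5} = v_{2} ; sig = (2; 1)
  {2,4}:  v_{2} + v_{4} = v_{5} ; sig = (2; 1)
  {3,4}:  v_{3} + v_{4} = v_{0} ; sig = (2; 1)
  {3,5}:  v_{3} + v_{5} = v_{1} ; sig = (2; 1)
  {5,6}:  v_{5} + v_{6} = v_{3} ; sig = (2; 1)
  {2,6}:  v_{2} + v_{6} = v_{1} + v_{3} ; sig = (2; 1,1)
  {1,6}:  v_{1} + v_{6} = 2·v_{3} ; sig = (2; 2)
  {2,3}:  v_{2} + v_{3} = 2·v_{1} ; sig = (2; 2)
  {4,6}:  v_{4} + v_{6} = 2·v_{0} ; sig = (2; 2)

Signatures (|P|; sorted positive RHS coefficients), sorted:
{ (2; —) ×2,  (2; 1) ×8,  (2; 1,1),  (2; 2) ×3 }


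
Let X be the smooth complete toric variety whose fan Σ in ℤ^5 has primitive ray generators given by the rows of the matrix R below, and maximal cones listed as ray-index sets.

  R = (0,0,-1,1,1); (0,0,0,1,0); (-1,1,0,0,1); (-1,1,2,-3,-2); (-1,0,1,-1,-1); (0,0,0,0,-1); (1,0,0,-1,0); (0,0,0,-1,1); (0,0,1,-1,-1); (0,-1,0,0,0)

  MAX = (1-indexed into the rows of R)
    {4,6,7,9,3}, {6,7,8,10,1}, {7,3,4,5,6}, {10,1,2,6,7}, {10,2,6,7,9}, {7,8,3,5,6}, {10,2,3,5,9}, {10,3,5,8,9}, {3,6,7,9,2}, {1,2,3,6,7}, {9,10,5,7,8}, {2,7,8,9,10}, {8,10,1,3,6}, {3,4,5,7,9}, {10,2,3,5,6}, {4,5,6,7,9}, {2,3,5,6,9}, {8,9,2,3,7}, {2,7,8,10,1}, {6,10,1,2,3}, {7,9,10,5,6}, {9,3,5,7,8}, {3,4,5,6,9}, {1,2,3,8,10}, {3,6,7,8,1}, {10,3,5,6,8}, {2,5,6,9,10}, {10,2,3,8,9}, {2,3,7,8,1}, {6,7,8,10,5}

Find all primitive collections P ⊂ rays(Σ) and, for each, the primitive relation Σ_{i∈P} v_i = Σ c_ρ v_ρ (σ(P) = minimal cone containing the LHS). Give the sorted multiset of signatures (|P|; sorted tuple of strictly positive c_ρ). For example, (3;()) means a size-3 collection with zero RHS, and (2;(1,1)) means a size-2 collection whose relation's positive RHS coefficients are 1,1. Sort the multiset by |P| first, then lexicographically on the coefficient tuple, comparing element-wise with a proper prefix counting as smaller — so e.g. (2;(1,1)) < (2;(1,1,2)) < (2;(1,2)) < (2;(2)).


13 collections generate NE(X_Σ); each relation:

  P = {1,9}:  v_{1} + v_{9} = 0  ⇒ sig = (2;())
  P = {1,5}:  v_{1} + v_{5} = v_{3} + v_{6} + v_{10}  ⇒ sig = (2;(1,1,1))
  P = {1,4}:  v_{1} + v_{4} = v_{3} + v_{5} + v_{6} + v_{7}  ⇒ sig = (2;(1,1,1,1))
  P = {2,4}:  v_{2} + v_{4} = v_{3} + v_{6} + 2·v_{9}  ⇒ sig = (2;(1,1,2))
  P = {4,10}:  v_{4} + v_{10} = 2·v_{5} + v_{7}  ⇒ sig = (2;(1,2))
  P = {4,8}:  v_{4} + v_{8} = v_{3} + 2·v_{5} + 2·v_{7}  ⇒ sig = (2;(1,2,2))
  P = {2,6,8}:  v_{2} + v_{6} + v_{8} = 0  ⇒ sig = (3;())
  P = {2,5,7}:  v_{2} + v_{5} + v_{7} = v_{9}  ⇒ sig = (3;(1))
  P = {3,7,10}:  v_{3} + v_{7} + v_{10} = v_{8}  ⇒ sig = (3;(1))
  P = {6,8,9}:  v_{6} + v_{8} + v_{9} = v_{5} + v_{7}  ⇒ sig = (3;(1,1))
  P = {2,5,8}:  v_{2} + v_{5} + v_{8} = v_{3} + v_{9} + v_{10}  ⇒ sig = (3;(1,1,1))
  P = {3,6,9,10}:  v_{3} + v_{6} + v_{9} + v_{10} = v_{5}  ⇒ sig = (4;(1))
  P = {3,5,6,7,9}:  v_{3} + v_{5} + v_{6} + v_{7} + v_{9} = v_{4}  ⇒ sig = (5;(1))

Hence PRS(X_Σ) =
{ (2;()),  (2;(1,1,1)),  (2;(1,1,1,1)),  (2;(1,1,2)),  (2;(1,2)),  (2;(1,2,2)),  (3;()),  (3;(1)) ×2,  (3;(1,1)),  (3;(1,1,1)),  (4;(1)),  (5;(1)) }


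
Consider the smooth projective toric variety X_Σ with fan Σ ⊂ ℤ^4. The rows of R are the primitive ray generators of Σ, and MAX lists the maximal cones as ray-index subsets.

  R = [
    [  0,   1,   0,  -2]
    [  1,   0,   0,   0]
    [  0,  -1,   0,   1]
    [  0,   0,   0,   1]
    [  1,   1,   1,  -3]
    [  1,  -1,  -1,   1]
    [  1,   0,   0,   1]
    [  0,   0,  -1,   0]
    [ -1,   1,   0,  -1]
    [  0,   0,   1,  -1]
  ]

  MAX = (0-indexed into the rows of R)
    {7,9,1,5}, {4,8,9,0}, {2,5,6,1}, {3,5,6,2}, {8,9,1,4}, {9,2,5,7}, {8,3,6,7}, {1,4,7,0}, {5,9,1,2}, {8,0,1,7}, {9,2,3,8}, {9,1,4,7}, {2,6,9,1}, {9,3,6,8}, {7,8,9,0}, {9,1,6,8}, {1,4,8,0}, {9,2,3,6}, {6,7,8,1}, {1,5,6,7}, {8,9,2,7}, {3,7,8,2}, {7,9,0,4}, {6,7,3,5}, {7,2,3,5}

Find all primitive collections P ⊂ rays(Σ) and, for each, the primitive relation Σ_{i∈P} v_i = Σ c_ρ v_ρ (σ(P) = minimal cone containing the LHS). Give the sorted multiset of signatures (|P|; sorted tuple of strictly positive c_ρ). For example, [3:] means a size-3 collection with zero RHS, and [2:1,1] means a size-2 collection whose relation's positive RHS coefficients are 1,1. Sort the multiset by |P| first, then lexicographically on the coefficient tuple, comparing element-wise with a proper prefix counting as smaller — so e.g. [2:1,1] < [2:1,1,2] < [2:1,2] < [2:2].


The 21 primitive collections of Σ (r=10, n=4):

  P={1,3}:  v_{1} + v_{3} = v_{6}  so sig = [2:1]
  P={5,8}:  v_{5} + v_{8} = v_{7}  so sig = [2:1]
  P={0,2}:  v_{0} + v_{2} = v_{7} + v_{9}  so sig = [2:1,1]
  P={0,3}:  v_{0} + v_{3} = v_{1} + v_{8}  so sig = [2:1,1]
  P={0,5}:  v_{0} + v_{5} = v_{1} + 2·v_{7} + v_{9}  so sig = [2:1,1,2]
  P={2,4}:  v_{2} + v_{4} = v_{1} + v_{7} + 2·v_{9}  so sig = [2:1,1,2]
  P={3,4}:  v_{3} + v_{4} = 2·v_{1} + v_{8} + v_{9}  so sig = [2:1,1,2]
  P={4,6}:  v_{4} + v_{6} = 3·v_{1} + v_{8} + v_{9}  so sig = [2:1,1,3]
  P={0,6}:  v_{0} + v_{6} = 2·v_{1} + v_{8}  so sig = [2:1,2]
  P={4,5}:  v_{4} + v_{5} = 2·v_{1} + 2·v_{7} + 2·v_{9}  so sig = [2:2,2,2]
  P={1,2,8}:  v_{1} + v_{2} + v_{8} = 0  so sig = [3:]
  P={3,7,9}:  v_{3} + v_{7} + v_{9} = 0  so sig = [3:]
  P={0,1,9}:  v_{0} + v_{1} + v_{9} = v_{4}  so sig = [3:1]
  P={1,2,7}:  v_{1} + v_{2} + v_{7} = v_{5}  so sig = [3:1]
  P={2,6,8}:  v_{2} + v_{6} + v_{8} = v_{3}  so sig = [3:1]
  P={6,7,9}:  v_{6} + v_{7} + v_{9} = v_{1}  so sig = [3:1]
  P={2,6,7}:  v_{2} + v_{6} + v_{7} = v_{3} + v_{5}  so sig = [3:1,1]
  P={3,5,9}:  v_{3} + v_{5} + v_{9} = v_{1} + v_{2}  so sig = [3:1,1]
  P={5,6,9}:  v_{5} + v_{6} + v_{9} = 2·v_{1} + v_{2}  so sig = [3:1,2]
  P={4,7,8}:  v_{4} + v_{7} + v_{8} = 2·v_{0}  so sig = [3:2]
  P={1,7,8,9}:  v_{1} + v_{7} + v_{8} + v_{9} = v_{0}  so sig = [4:1]

Signatures (|P|; sorted positive RHS coefficients), sorted:
    |P|=2: 10 collections, coeffs (1), (1), (1,1), (1,1), (1,1,2), (1,1,2), (1,1,2), (1,1,3), (1,2), (2,2,2)
    |P|=3: 10 collections, coeffs (), (), (1), (1), (1), (1), (1,1), (1,1), (1,2), (2)
    |P|=4: 1 collection, coeffs (1)


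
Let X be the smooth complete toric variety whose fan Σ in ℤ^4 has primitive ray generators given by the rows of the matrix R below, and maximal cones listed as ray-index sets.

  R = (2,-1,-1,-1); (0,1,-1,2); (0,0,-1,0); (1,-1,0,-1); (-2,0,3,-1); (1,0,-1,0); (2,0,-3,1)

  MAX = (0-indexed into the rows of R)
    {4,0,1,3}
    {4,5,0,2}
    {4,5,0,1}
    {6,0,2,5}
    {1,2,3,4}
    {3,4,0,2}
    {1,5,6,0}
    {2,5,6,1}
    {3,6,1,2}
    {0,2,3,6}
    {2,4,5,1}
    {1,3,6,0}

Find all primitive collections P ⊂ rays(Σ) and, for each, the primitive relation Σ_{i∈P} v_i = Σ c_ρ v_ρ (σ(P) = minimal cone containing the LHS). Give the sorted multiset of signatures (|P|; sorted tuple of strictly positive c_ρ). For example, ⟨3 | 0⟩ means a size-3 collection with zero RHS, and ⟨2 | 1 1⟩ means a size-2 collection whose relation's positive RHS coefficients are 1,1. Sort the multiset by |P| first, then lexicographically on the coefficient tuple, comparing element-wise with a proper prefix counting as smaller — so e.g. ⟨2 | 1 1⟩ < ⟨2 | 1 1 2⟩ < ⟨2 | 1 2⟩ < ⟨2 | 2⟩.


3 collections generate NE(X_Σ); each relation:

  • {4,6}:  v_{4} + v_{6} = 0  ⟹  sig = ⟨2 | 0⟩
  • {3,5}:  v_{3} + v_{5} = v_{0}  ⟹  sig = ⟨2 | 1⟩
  • {0,1,2}:  v_{0} + v_{1} + v_{2} = v_{6}  ⟹  sig = ⟨3 | 1⟩

so the primitive-relation signature multiset is
[⟨2 | 0⟩, ⟨2 | 1⟩, ⟨3 | 1⟩]


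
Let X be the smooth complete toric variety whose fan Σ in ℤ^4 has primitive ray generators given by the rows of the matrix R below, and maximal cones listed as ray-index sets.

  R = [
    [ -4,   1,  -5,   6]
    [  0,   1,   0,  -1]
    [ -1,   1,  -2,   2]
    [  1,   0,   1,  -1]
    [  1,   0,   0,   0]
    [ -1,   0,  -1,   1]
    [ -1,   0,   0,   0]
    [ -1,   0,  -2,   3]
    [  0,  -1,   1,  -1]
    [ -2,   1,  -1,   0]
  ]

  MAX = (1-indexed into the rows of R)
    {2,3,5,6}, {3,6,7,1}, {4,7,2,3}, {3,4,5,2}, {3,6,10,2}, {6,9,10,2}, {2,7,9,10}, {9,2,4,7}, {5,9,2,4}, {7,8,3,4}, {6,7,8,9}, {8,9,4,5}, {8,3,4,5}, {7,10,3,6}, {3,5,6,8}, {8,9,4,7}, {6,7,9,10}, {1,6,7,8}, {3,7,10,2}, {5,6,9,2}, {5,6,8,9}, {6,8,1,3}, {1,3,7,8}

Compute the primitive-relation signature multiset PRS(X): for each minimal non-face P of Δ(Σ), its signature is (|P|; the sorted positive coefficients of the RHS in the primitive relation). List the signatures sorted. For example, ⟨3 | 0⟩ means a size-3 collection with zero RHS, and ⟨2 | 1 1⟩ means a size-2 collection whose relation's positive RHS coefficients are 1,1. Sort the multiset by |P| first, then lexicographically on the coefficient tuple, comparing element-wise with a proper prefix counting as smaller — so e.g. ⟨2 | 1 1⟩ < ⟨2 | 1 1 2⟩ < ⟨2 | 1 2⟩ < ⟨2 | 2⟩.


Primitive collections (14):

  P={4,6}:  v_{4} + v_{6} = 0  so sig = ⟨2 | 0⟩
  P={5,7}:  v_{5} + v_{7} = 0  so sig = ⟨2 | 0⟩
  P={2,8}:  v_{2} + v_{8} = v_{3}  so sig = ⟨2 | 1⟩
  P={3,9}:  v_{3} + v_{9} = v_{6}  so sig = ⟨2 | 1⟩
  P={4,10}:  v_{4} + v_{10} = v_{2} + v_{7}  so sig = ⟨2 | 1 1⟩
  P={5,10}:  v_{5} + v_{10} = v_{2} + v_{6}  so sig = ⟨2 | 1 1⟩
  P={1,4}:  v_{1} + v_{4} = v_{3} + v_{7} + v_{8}  so sig = ⟨2 | 1 1 1⟩
  P={1,5}:  v_{1} + v_{5} = v_{3} + v_{6} + v_{8}  so sig = ⟨2 | 1 1 1⟩
  P={8,10}:  v_{8} + v_{10} = v_{3} + v_{6} + v_{7}  so sig = ⟨2 | 1 1 1⟩
  P={1,2}:  v_{1} + v_{2} = 2·v_{3} + v_{6} + v_{7}  so sig = ⟨2 | 1 1 2⟩
  P={1,9}:  v_{1} + v_{9} = 2·v_{6} + v_{7} + v_{8}  so sig = ⟨2 | 1 1 2⟩
  P={1,10}:  v_{1} + v_{10} = 2·v_{3} + 2·v_{6} + 2·v_{7}  so sig = ⟨2 | 2 2 2⟩
  P={2,6,7}:  v_{2} + v_{6} + v_{7} = v_{10}  so sig = ⟨3 | 1⟩
  P={3,6,7,8}:  v_{3} + v_{6} + v_{7} + v_{8} = v_{1}  so sig = ⟨4 | 1⟩

Hence PRS(X_Σ) =
{ ⟨2 | 0⟩ ×2,  ⟨2 | 1⟩ ×2,  ⟨2 | 1 1⟩ ×2,  ⟨2 | 1 1 1⟩ ×3,  ⟨2 | 1 1 2⟩ ×2,  ⟨2 | 2 2 2⟩,  ⟨3 | 1⟩,  ⟨4 | 1⟩ }


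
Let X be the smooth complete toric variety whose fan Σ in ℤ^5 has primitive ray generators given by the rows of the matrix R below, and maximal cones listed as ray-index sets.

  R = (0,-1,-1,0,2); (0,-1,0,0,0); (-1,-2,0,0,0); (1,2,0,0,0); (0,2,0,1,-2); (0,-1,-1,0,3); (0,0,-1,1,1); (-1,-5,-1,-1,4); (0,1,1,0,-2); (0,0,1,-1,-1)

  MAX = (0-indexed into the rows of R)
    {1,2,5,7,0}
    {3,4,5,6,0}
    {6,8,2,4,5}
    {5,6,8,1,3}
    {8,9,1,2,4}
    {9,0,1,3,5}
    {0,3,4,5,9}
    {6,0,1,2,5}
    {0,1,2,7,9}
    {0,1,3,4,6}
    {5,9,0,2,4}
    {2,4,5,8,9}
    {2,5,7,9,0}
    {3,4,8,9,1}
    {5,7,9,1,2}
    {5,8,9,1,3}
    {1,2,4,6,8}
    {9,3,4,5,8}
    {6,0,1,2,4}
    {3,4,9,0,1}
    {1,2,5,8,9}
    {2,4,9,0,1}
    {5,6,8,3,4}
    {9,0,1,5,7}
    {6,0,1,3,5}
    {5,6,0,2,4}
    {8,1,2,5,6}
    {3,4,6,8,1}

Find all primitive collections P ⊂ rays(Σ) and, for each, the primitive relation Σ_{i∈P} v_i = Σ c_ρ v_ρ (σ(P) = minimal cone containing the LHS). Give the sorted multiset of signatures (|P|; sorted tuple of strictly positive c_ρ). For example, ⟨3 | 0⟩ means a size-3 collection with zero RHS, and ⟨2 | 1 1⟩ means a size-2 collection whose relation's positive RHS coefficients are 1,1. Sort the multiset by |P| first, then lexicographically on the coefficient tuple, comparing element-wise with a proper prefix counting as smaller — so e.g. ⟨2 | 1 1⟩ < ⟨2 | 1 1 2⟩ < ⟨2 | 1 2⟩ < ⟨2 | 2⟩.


Minimal non-faces — 9 found among 10 rays, 28 max cones:

  {0,8}:  v_{0} + v_{8} = 0  →  sig = ⟨2 | 0⟩
  {2,3}:  v_{2} + v_{3} = 0  →  sig = ⟨2 | 0⟩
  {6,9}:  v_{6} + v_{9} = 0  →  sig = ⟨2 | 0⟩
  {4,7}:  v_{4} + v_{7} = v_{0} + v_{2}  →  sig = ⟨2 | 1 1⟩
  {3,7}:  v_{3} + v_{7} = v_{0} + v_{1} + v_{5} + v_{9}  →  sig = ⟨2 | 1 1 1 1⟩
  {6,7}:  v_{6} + v_{7} = v_{0} + v_{1} + v_{2} + v_{5}  →  sig = ⟨2 | 1 1 1 1⟩
  {7,8}:  v_{7} + v_{8} = v_{1} + v_{2} + v_{5} + v_{9}  →  sig = ⟨2 | 1 1 1 1⟩
  {1,4,5}:  v_{1} + v_{4} + v_{5} = v_{6}  →  sig = ⟨3 | 1⟩
  {0,1,2,5,9}:  v_{0} + v_{1} + v_{2} + v_{5} + v_{9} = v_{7}  →  sig = ⟨5 | 1⟩

Sorted signature multiset PRS(X):
    |P|=2: 7 collections, coeffs (), (), (), (1,1), (1,1,1,1), (1,1,1,1), (1,1,1,1)
    |P|=3: 1 collection, coeffs (1)
    |P|=5: 1 collection, coeffs (1)


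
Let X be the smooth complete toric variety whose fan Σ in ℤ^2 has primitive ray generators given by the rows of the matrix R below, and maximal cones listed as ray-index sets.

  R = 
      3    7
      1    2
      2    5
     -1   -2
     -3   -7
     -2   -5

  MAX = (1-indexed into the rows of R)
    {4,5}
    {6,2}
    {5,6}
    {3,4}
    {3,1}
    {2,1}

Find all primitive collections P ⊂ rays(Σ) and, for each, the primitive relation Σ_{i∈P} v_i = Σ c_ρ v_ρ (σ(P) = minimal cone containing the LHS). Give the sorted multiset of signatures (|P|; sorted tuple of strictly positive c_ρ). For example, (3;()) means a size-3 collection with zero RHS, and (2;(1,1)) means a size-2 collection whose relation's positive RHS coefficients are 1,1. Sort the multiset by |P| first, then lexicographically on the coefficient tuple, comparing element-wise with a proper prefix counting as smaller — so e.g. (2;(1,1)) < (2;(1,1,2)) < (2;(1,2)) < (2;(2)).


Primitive collections (9):

  P = {1,5}:  v_{1} + v_{5} = 0 ; sig = (2;())
  P = {2,4}:  v_{2} + v_{4} = 0 ; sig = (2;())
  P = {3,6}:  v_{3} + v_{6} = 0 ; sig = (2;())
  P = {1,4}:  v_{1} + v_{4} = v_{3} ; sig = (2;(1))
  P = {1,6}:  v_{1} + v_{6} = v_{2} ; sig = (2;(1))
  P = {2,3}:  v_{2} + v_{3} = v_{1} ; sig = (2;(1))
  P = {2,5}:  v_{2} + v_{5} = v_{6} ; sig = (2;(1))
  P = {3,5}:  v_{3} + v_{5} = v_{4} ; sig = (2;(1))
  P = {4,6}:  v_{4} + v_{6} = v_{5} ; sig = (2;(1))

Hence PRS(X_Σ) =
[(2;()), (2;()), (2;()), (2;(1)), (2;(1)), (2;(1)), (2;(1)), (2;(1)), (2;(1))]


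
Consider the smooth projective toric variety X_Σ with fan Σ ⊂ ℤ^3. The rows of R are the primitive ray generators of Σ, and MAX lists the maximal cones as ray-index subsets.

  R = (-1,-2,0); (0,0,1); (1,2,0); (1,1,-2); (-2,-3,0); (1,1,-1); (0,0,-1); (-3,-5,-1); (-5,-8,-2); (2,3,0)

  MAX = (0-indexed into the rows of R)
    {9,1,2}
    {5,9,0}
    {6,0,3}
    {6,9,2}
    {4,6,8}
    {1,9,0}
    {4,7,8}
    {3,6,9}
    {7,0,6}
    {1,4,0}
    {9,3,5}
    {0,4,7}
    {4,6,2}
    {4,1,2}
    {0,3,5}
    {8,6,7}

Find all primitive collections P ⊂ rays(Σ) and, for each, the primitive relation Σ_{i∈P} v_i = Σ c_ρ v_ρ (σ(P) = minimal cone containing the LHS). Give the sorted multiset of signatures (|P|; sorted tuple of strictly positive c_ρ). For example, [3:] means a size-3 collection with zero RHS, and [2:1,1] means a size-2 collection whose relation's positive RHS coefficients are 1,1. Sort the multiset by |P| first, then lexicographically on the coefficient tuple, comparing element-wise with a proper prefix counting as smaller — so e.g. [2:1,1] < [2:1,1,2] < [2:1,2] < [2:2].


|primitive collections| = 25. Relations:

  {0,2}:  v_{0} + v_{2} = 0  so sig = [2:]
  {1,6}:  v_{1} + v_{6} = 0  so sig = [2:]
  {4,9}:  v_{4} + v_{9} = 0  so sig = [2:]
  {1,3}:  v_{1} + v_{3} = v_{5}  so sig = [2:1]
  {5,6}:  v_{5} + v_{6} = v_{3}  so sig = [2:1]
  {1,5}:  v_{1} + v_{5} = v_{0} + v_{9}  so sig = [2:1,1]
  {1,7}:  v_{1} + v_{7} = v_{0} + v_{4}  so sig = [2:1,1]
  {1,8}:  v_{1} + v_{8} = v_{4} + v_{7}  so sig = [2:1,1]
  {2,5}:  v_{2} + v_{5} = v_{6} + v_{9}  so sig = [2:1,1]
  {2,7}:  v_{2} + v_{7} = v_{4} + v_{6}  so sig = [2:1,1]
  {4,5}:  v_{4} + v_{5} = v_{0} + v_{6}  so sig = [2:1,1]
  {7,9}:  v_{7} + v_{9} = v_{0} + v_{6}  so sig = [2:1,1]
  {8,9}:  v_{8} + v_{9} = v_{6} + v_{7}  so sig = [2:1,1]
  {5,8}:  v_{5} + v_{8} = v_{0} + 2·v_{6} + v_{7}  so sig = [2:1,1,2]
  {3,8}:  v_{3} + v_{8} = v_{0} + 3·v_{6} + v_{7}  so sig = [2:1,1,3]
  {2,3}:  v_{2} + v_{3} = 2·v_{6} + v_{9}  so sig = [2:1,2]
  {3,4}:  v_{3} + v_{4} = v_{0} + 2·v_{6}  so sig = [2:1,2]
  {0,8}:  v_{0} + v_{8} = 2·v_{7}  so sig = [2:2]
  {2,8}:  v_{2} + v_{8} = 2·v_{4} + 2·v_{6}  so sig = [2:2,2]
  {5,7}:  v_{5} + v_{7} = 2·v_{0} + 2·v_{6}  so sig = [2:2,2]
  {3,7}:  v_{3} + v_{7} = 2·v_{0} + 3·v_{6}  so sig = [2:2,3]
  {0,4,6}:  v_{0} + v_{4} + v_{6} = v_{7}  so sig = [3:1]
  {0,6,9}:  v_{0} + v_{6} + v_{9} = v_{5}  so sig = [3:1]
  {4,6,7}:  v_{4} + v_{6} + v_{7} = v_{8}  so sig = [3:1]
  {0,3,9}:  v_{0} + v_{3} + v_{9} = 2·v_{5}  so sig = [3:2]

so the primitive-relation signature multiset is
[[2:], [2:], [2:], [2:1], [2:1], [2:1,1], [2:1,1], [2:1,1], [2:1,1], [2:1,1], [2:1,1], [2:1,1], [2:1,1], [2:1,1,2], [2:1,1,3], [2:1,2], [2:1,2], [2:2], [2:2,2], [2:2,2], [2:2,3], [3:1], [3:1], [3:1], [3:2]]


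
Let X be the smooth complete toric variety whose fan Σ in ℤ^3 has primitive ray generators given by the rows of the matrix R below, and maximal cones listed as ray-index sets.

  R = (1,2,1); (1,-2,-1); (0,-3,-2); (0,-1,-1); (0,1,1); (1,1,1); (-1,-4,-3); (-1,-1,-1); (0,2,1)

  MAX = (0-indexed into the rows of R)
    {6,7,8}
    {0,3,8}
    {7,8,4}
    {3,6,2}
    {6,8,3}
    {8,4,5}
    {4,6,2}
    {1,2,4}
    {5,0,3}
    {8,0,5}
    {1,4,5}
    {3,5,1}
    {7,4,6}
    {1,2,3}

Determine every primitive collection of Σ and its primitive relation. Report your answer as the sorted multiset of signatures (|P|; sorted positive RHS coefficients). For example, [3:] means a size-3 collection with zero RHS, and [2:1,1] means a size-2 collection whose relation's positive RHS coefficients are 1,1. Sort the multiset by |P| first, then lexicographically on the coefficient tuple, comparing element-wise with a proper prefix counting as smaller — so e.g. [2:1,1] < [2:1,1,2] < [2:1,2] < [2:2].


Primitive collections (17):

  • {3,4}:  v_{3} + v_{4} = 0  →  sig = [2:]
  • {5,7}:  v_{5} + v_{7} = 0  →  sig = [2:]
  • {1,7}:  v_{1} + v_{7} = v_{2}  →  sig = [2:1]
  • {2,5}:  v_{2} + v_{5} = v_{1}  →  sig = [2:1]
  • {2,7}:  v_{2} + v_{7} = v_{6}  →  sig = [2:1]
  • {2,8}:  v_{2} + v_{8} = v_{3}  →  sig = [2:1]
  • {5,6}:  v_{5} + v_{6} = v_{2}  →  sig = [2:1]
  • {0,4}:  v_{0} + v_{4} = v_{5} + v_{8}  →  sig = [2:1,1]
  • {0,7}:  v_{0} + v_{7} = v_{3} + v_{8}  →  sig = [2:1,1]
  • {1,8}:  v_{1} + v_{8} = v_{3} + v_{5}  →  sig = [2:1,1]
  • {3,7}:  v_{3} + v_{7} = v_{6} + v_{8}  →  sig = [2:1,1]
  • {0,2}:  v_{0} + v_{2} = 2·v_{3} + v_{5}  →  sig = [2:1,2]
  • {0,6}:  v_{0} + v_{6} = 2·v_{3}  →  sig = [2:2]
  • {1,6}:  v_{1} + v_{6} = 2·v_{2}  →  sig = [2:2]
  • {0,1}:  v_{0} + v_{1} = 2·v_{3} + 2·v_{5}  →  sig = [2:2,2]
  • {3,5,8}:  v_{3} + v_{5} + v_{8} = v_{0}  →  sig = [3:1]
  • {4,6,8}:  v_{4} + v_{6} + v_{8} = v_{7}  →  sig = [3:1]

so the primitive-relation signature multiset is
[[2:], [2:], [2:1], [2:1], [2:1], [2:1], [2:1], [2:1,1], [2:1,1], [2:1,1], [2:1,1], [2:1,2], [2:2], [2:2], [2:2,2], [3:1], [3:1]]
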